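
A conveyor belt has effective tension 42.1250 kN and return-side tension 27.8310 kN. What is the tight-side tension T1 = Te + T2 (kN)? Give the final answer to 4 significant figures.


T1 = Te + T2 = 42.1250 + 27.8310
T1 = 69.96 kN


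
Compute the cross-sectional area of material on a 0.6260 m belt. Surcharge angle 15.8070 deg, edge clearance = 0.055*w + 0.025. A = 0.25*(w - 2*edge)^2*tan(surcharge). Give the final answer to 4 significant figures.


edge = 0.055*0.6260 + 0.025 = 0.05943 m
ew = 0.6260 - 2*0.05943 = 0.50714 m
A = 0.25 * 0.50714^2 * tan(15.8070 deg)
A = 0.01820 m^2


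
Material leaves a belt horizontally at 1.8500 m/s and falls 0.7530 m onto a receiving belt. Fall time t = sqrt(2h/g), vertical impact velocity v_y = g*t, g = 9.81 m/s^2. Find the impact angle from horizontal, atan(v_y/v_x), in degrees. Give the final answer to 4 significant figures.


t = sqrt(2*0.7530/9.81) = 0.391812 s
v_y = 9.81 * 0.391812 = 3.84368 m/s
angle = atan(3.84368 / 1.8500) = 64.30 deg


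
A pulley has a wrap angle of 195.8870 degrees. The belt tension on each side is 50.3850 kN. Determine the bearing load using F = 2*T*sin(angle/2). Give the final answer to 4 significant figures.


F = 2 * 50.3850 * sin(195.8870/2 deg)
F = 99.80 kN


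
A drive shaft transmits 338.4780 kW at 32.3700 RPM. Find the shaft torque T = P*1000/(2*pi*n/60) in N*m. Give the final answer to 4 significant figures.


omega = 2*pi*32.3700/60 = 3.38978 rad/s
T = 338.4780*1000 / 3.38978
T = 99850 N*m


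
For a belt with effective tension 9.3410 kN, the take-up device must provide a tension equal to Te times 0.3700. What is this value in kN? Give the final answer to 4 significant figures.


T_tu = 9.3410 * 0.3700
T_tu = 3.456 kN


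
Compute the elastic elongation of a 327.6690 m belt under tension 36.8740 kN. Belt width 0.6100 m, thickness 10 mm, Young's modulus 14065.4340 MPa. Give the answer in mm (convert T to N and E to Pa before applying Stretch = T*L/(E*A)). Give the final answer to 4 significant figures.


A = 0.6100 * 0.01 = 0.00610 m^2
Stretch = 36.8740*1000 * 327.6690 / (14065.4340e6 * 0.00610) * 1000
Stretch = 140.8 mm


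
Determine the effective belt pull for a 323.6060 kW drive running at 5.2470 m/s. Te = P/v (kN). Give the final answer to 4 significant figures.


Te = P / v = 323.6060 / 5.2470
Te = 61.67 kN


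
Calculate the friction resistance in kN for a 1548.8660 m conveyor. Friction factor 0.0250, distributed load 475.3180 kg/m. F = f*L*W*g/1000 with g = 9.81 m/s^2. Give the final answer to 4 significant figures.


F = 0.0250 * 1548.8660 * 475.3180 * 9.81 / 1000
F = 180.6 kN


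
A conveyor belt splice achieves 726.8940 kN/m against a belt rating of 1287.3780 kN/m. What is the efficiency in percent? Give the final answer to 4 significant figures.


Eff = 726.8940 / 1287.3780 * 100
Eff = 56.46 %


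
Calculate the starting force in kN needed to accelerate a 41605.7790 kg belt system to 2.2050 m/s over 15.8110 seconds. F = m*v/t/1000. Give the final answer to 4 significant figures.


F = 41605.7790 * 2.2050 / 15.8110 / 1000
F = 5.802 kN


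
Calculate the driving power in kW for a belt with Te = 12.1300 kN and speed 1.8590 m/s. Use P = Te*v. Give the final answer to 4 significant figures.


P = Te * v = 12.1300 * 1.8590
P = 22.55 kW


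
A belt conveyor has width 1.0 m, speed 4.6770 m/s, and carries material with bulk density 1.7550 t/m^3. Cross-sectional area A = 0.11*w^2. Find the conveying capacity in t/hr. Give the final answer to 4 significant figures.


A = 0.11 * 1.0^2 = 0.11 m^2
C = 0.11 * 4.6770 * 1.7550 * 3600
C = 3250 t/hr


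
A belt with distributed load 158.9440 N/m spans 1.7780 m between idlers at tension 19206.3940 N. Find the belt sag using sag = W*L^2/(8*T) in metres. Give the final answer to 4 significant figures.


sag = 158.9440 * 1.7780^2 / (8 * 19206.3940)
sag = 0.003270 m


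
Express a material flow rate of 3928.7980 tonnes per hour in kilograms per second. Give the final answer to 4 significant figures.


m_dot = 3928.7980 * 1000 / 3600
m_dot = 1091 kg/s


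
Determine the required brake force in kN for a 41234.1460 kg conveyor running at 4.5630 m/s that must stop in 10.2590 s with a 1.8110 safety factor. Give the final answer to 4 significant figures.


F = 41234.1460 * 4.5630 / 10.2590 * 1.8110 / 1000
F = 33.21 kN


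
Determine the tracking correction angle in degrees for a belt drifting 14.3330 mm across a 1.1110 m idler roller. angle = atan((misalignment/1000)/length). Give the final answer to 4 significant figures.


misalign_m = 14.3330 / 1000 = 0.014333 m
angle = atan(0.014333 / 1.1110)
angle = 0.7391 deg


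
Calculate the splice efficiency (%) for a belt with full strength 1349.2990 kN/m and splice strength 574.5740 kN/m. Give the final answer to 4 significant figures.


Eff = 574.5740 / 1349.2990 * 100
Eff = 42.58 %


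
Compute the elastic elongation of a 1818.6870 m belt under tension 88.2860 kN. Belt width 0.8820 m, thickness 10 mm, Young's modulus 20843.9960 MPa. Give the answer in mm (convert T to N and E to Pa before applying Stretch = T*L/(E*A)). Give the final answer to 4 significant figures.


A = 0.8820 * 0.01 = 0.00882 m^2
Stretch = 88.2860*1000 * 1818.6870 / (20843.9960e6 * 0.00882) * 1000
Stretch = 873.4 mm


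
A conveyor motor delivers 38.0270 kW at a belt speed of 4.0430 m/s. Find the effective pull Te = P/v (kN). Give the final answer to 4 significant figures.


Te = P / v = 38.0270 / 4.0430
Te = 9.406 kN


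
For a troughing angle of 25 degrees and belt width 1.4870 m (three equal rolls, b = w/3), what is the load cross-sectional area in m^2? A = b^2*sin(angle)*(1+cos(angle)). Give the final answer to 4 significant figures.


b = 1.4870/3 = 0.495667 m
A = 0.495667^2 * sin(25 deg) * (1 + cos(25 deg))
A = 0.1979 m^2


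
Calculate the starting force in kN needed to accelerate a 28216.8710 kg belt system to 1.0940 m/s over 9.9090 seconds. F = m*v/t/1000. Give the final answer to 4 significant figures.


F = 28216.8710 * 1.0940 / 9.9090 / 1000
F = 3.115 kN


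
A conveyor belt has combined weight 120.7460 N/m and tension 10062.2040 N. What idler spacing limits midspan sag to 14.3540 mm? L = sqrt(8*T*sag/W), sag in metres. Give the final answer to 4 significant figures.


sag = 14.3540/1000 = 0.014354 m
L = sqrt(8 * 10062.2040 * 0.014354 / 120.7460)
L = 3.093 m


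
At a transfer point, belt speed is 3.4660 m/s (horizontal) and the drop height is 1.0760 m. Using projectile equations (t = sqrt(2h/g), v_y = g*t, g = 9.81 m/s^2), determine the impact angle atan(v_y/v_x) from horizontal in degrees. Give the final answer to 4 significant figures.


t = sqrt(2*1.0760/9.81) = 0.468367 s
v_y = 9.81 * 0.468367 = 4.59468 m/s
angle = atan(4.59468 / 3.4660) = 52.97 deg


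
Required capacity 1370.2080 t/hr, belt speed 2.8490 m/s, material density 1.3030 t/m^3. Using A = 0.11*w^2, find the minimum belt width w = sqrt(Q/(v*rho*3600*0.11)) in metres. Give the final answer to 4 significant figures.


A_req = 1370.2080 / (2.8490 * 1.3030 * 3600) = 0.102529 m^2
w = sqrt(0.102529 / 0.11)
w = 0.9654 m


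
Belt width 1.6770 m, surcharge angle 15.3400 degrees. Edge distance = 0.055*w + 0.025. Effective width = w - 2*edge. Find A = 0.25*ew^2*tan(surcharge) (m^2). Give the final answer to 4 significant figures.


edge = 0.055*1.6770 + 0.025 = 0.117235 m
ew = 1.6770 - 2*0.117235 = 1.44253 m
A = 0.25 * 1.44253^2 * tan(15.3400 deg)
A = 0.1427 m^2


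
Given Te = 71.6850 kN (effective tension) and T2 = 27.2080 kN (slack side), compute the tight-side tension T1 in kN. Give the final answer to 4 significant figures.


T1 = Te + T2 = 71.6850 + 27.2080
T1 = 98.89 kN


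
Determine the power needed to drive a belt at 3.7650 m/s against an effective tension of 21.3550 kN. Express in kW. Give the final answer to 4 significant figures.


P = Te * v = 21.3550 * 3.7650
P = 80.40 kW


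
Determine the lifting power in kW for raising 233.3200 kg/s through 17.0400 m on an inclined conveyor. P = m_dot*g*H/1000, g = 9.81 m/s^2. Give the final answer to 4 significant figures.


P = 233.3200 * 9.81 * 17.0400 / 1000
P = 39.00 kW


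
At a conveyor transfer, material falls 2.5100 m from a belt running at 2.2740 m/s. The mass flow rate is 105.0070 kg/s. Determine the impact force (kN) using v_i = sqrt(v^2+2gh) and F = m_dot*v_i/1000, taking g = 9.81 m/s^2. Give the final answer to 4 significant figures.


v_i = sqrt(2.2740^2 + 2*9.81*2.5100) = 7.37681 m/s
F = 105.0070 * 7.37681 / 1000
F = 0.7746 kN


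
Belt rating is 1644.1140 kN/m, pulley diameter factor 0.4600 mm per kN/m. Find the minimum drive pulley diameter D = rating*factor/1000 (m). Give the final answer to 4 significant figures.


D = 1644.1140 * 0.4600 / 1000
D = 0.7563 m


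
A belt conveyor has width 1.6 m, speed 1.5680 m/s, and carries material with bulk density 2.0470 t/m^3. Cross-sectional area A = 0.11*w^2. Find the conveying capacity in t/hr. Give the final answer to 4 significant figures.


A = 0.11 * 1.6^2 = 0.2816 m^2
C = 0.2816 * 1.5680 * 2.0470 * 3600
C = 3254 t/hr


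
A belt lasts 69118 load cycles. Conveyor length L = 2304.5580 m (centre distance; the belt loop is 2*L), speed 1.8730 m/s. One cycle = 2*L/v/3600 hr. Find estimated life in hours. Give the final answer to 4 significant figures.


cycle_time = 2 * 2304.5580 / 1.8730 / 3600 = 0.683561 hr
life = 69118 * 0.683561 = 47250 hours


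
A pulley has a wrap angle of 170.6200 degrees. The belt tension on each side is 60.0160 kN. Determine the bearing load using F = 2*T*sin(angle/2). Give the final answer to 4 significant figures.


F = 2 * 60.0160 * sin(170.6200/2 deg)
F = 119.6 kN


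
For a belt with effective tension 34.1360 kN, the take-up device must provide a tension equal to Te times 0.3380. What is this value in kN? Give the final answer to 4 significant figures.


T_tu = 34.1360 * 0.3380
T_tu = 11.54 kN


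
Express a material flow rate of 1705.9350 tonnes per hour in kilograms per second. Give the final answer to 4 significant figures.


m_dot = 1705.9350 * 1000 / 3600
m_dot = 473.9 kg/s


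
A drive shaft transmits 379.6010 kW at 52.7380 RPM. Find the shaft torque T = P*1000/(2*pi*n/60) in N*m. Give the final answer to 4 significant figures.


omega = 2*pi*52.7380/60 = 5.52271 rad/s
T = 379.6010*1000 / 5.52271
T = 68730 N*m


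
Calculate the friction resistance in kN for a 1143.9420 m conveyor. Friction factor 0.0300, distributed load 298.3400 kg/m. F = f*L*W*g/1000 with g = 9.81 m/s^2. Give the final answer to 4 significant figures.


F = 0.0300 * 1143.9420 * 298.3400 * 9.81 / 1000
F = 100.4 kN


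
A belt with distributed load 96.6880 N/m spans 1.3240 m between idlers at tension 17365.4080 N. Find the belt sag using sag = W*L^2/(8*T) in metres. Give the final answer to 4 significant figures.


sag = 96.6880 * 1.3240^2 / (8 * 17365.4080)
sag = 0.001220 m


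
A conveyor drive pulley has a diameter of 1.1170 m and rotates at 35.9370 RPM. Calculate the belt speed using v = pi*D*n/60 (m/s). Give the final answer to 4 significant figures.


v = pi * 1.1170 * 35.9370 / 60
v = 2.102 m/s


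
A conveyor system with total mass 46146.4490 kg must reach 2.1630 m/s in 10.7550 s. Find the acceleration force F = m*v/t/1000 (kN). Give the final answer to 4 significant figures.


F = 46146.4490 * 2.1630 / 10.7550 / 1000
F = 9.281 kN


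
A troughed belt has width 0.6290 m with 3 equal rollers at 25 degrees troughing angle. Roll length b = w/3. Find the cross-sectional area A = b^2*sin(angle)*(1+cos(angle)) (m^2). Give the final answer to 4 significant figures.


b = 0.6290/3 = 0.209667 m
A = 0.209667^2 * sin(25 deg) * (1 + cos(25 deg))
A = 0.03542 m^2


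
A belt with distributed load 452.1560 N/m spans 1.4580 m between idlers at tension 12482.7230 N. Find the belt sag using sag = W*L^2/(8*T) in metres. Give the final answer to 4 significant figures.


sag = 452.1560 * 1.4580^2 / (8 * 12482.7230)
sag = 0.009625 m


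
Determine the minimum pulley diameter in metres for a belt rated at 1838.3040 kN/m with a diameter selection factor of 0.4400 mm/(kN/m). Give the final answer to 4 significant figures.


D = 1838.3040 * 0.4400 / 1000
D = 0.8089 m


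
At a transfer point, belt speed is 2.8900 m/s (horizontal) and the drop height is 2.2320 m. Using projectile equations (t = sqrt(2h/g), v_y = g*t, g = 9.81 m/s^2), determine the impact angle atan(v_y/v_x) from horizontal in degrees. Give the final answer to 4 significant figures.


t = sqrt(2*2.2320/9.81) = 0.674571 s
v_y = 9.81 * 0.674571 = 6.61754 m/s
angle = atan(6.61754 / 2.8900) = 66.41 deg


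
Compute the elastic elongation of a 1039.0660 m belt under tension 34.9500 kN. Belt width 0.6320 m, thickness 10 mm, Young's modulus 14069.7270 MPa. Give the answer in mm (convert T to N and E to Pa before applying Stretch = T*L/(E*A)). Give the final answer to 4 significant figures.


A = 0.6320 * 0.01 = 0.00632 m^2
Stretch = 34.9500*1000 * 1039.0660 / (14069.7270e6 * 0.00632) * 1000
Stretch = 408.4 mm


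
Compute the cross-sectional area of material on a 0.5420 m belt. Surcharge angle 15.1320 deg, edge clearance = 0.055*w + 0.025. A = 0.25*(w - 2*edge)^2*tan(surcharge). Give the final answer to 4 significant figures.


edge = 0.055*0.5420 + 0.025 = 0.05481 m
ew = 0.5420 - 2*0.05481 = 0.43238 m
A = 0.25 * 0.43238^2 * tan(15.1320 deg)
A = 0.01264 m^2


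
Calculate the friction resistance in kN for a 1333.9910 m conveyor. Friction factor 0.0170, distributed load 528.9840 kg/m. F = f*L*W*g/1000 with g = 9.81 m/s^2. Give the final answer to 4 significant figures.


F = 0.0170 * 1333.9910 * 528.9840 * 9.81 / 1000
F = 117.7 kN


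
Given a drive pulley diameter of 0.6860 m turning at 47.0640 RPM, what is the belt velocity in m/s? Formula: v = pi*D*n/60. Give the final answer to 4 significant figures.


v = pi * 0.6860 * 47.0640 / 60
v = 1.690 m/s


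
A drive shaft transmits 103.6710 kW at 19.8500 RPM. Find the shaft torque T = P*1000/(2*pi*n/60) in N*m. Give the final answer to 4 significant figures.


omega = 2*pi*19.8500/60 = 2.07869 rad/s
T = 103.6710*1000 / 2.07869
T = 49870 N*m


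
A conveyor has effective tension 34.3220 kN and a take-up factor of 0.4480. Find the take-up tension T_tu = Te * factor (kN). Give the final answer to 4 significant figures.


T_tu = 34.3220 * 0.4480
T_tu = 15.38 kN


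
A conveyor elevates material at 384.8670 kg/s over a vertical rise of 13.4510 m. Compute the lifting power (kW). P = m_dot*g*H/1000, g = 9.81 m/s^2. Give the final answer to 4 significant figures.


P = 384.8670 * 9.81 * 13.4510 / 1000
P = 50.78 kW


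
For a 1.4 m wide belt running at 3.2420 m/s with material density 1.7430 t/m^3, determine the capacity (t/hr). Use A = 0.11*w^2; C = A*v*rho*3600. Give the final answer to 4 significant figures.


A = 0.11 * 1.4^2 = 0.2156 m^2
C = 0.2156 * 3.2420 * 1.7430 * 3600
C = 4386 t/hr


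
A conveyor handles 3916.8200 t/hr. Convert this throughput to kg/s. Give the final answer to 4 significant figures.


m_dot = 3916.8200 * 1000 / 3600
m_dot = 1088 kg/s


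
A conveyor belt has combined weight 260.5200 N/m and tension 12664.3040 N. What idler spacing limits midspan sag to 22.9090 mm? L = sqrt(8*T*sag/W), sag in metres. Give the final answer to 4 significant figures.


sag = 22.9090/1000 = 0.022909 m
L = sqrt(8 * 12664.3040 * 0.022909 / 260.5200)
L = 2.985 m


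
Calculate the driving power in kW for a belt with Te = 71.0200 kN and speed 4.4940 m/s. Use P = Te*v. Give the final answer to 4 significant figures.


P = Te * v = 71.0200 * 4.4940
P = 319.2 kW


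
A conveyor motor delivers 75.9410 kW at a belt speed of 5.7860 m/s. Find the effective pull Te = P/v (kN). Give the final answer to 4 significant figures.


Te = P / v = 75.9410 / 5.7860
Te = 13.12 kN


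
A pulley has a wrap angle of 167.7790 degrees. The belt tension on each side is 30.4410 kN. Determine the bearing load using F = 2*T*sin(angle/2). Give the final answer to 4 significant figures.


F = 2 * 30.4410 * sin(167.7790/2 deg)
F = 60.54 kN


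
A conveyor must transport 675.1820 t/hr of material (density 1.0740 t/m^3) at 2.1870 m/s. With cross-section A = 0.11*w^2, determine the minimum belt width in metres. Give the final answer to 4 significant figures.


A_req = 675.1820 / (2.1870 * 1.0740 * 3600) = 0.0798482 m^2
w = sqrt(0.0798482 / 0.11)
w = 0.8520 m


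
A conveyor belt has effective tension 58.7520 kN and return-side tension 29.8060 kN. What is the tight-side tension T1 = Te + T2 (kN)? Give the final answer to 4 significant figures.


T1 = Te + T2 = 58.7520 + 29.8060
T1 = 88.56 kN


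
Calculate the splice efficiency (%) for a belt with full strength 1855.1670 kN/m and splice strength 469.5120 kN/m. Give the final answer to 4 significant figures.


Eff = 469.5120 / 1855.1670 * 100
Eff = 25.31 %


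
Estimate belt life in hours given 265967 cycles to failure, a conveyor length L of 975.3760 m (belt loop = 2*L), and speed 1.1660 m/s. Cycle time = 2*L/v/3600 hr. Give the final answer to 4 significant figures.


cycle_time = 2 * 975.3760 / 1.1660 / 3600 = 0.46473 hr
life = 265967 * 0.46473 = 123600 hours


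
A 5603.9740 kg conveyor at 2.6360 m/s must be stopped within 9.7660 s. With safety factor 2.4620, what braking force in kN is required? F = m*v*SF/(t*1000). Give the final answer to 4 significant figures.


F = 5603.9740 * 2.6360 / 9.7660 * 2.4620 / 1000
F = 3.724 kN


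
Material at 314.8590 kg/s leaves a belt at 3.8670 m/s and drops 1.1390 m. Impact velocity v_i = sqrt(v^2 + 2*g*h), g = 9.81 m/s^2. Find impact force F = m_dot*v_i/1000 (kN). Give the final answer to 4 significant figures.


v_i = sqrt(3.8670^2 + 2*9.81*1.1390) = 6.10744 m/s
F = 314.8590 * 6.10744 / 1000
F = 1.923 kN


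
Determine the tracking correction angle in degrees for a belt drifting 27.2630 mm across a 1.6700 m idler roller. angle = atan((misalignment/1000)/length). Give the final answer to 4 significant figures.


misalign_m = 27.2630 / 1000 = 0.027263 m
angle = atan(0.027263 / 1.6700)
angle = 0.9353 deg


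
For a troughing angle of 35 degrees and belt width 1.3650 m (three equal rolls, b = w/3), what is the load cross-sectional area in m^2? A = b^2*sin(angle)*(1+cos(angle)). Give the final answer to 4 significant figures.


b = 1.3650/3 = 0.455 m
A = 0.455^2 * sin(35 deg) * (1 + cos(35 deg))
A = 0.2160 m^2


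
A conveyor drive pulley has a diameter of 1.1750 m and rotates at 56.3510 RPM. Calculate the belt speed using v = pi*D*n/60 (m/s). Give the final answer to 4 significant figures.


v = pi * 1.1750 * 56.3510 / 60
v = 3.467 m/s


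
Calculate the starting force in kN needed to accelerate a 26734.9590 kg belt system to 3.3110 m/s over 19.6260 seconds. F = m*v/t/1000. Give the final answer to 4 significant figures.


F = 26734.9590 * 3.3110 / 19.6260 / 1000
F = 4.510 kN


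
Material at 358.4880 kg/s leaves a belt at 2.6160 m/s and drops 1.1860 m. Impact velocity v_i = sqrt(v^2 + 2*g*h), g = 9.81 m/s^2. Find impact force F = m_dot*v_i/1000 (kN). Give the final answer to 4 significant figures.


v_i = sqrt(2.6160^2 + 2*9.81*1.1860) = 5.48751 m/s
F = 358.4880 * 5.48751 / 1000
F = 1.967 kN


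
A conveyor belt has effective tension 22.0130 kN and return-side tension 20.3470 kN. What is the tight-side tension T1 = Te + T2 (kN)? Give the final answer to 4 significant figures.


T1 = Te + T2 = 22.0130 + 20.3470
T1 = 42.36 kN


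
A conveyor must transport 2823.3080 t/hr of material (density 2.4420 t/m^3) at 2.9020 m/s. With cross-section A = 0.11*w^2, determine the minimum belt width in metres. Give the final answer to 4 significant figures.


A_req = 2823.3080 / (2.9020 * 2.4420 * 3600) = 0.110666 m^2
w = sqrt(0.110666 / 0.11)
w = 1.003 m


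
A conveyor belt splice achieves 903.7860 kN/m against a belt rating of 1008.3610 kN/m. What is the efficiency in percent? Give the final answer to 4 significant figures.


Eff = 903.7860 / 1008.3610 * 100
Eff = 89.63 %


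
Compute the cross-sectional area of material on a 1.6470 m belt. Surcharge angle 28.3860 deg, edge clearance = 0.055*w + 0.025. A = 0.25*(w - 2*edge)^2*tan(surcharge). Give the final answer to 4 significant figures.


edge = 0.055*1.6470 + 0.025 = 0.115585 m
ew = 1.6470 - 2*0.115585 = 1.41583 m
A = 0.25 * 1.41583^2 * tan(28.3860 deg)
A = 0.2708 m^2


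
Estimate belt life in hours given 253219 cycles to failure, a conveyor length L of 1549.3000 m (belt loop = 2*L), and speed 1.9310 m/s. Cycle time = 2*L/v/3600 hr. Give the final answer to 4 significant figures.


cycle_time = 2 * 1549.3000 / 1.9310 / 3600 = 0.445739 hr
life = 253219 * 0.445739 = 112900 hours


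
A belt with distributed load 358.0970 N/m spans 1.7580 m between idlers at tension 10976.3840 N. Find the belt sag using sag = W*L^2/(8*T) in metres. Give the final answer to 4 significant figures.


sag = 358.0970 * 1.7580^2 / (8 * 10976.3840)
sag = 0.01260 m


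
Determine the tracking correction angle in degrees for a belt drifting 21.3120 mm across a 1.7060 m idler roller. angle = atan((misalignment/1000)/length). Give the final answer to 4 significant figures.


misalign_m = 21.3120 / 1000 = 0.021312 m
angle = atan(0.021312 / 1.7060)
angle = 0.7157 deg


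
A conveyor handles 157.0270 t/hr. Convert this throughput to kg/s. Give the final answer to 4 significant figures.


m_dot = 157.0270 * 1000 / 3600
m_dot = 43.62 kg/s


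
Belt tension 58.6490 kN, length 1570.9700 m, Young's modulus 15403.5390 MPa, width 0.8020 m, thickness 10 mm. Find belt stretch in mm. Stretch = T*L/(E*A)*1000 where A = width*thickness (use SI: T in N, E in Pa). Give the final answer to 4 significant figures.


A = 0.8020 * 0.01 = 0.00802 m^2
Stretch = 58.6490*1000 * 1570.9700 / (15403.5390e6 * 0.00802) * 1000
Stretch = 745.8 mm


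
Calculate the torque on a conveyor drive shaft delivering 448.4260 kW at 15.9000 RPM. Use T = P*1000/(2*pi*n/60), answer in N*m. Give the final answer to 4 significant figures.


omega = 2*pi*15.9000/60 = 1.66504 rad/s
T = 448.4260*1000 / 1.66504
T = 269300 N*m


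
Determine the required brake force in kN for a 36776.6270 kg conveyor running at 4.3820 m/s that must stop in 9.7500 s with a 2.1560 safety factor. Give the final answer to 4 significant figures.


F = 36776.6270 * 4.3820 / 9.7500 * 2.1560 / 1000
F = 35.64 kN


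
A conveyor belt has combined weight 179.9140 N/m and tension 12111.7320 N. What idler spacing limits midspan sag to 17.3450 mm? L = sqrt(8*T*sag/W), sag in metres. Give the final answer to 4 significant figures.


sag = 17.3450/1000 = 0.017345 m
L = sqrt(8 * 12111.7320 * 0.017345 / 179.9140)
L = 3.056 m


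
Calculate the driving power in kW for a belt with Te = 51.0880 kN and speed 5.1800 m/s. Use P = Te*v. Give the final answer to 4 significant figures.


P = Te * v = 51.0880 * 5.1800
P = 264.6 kW


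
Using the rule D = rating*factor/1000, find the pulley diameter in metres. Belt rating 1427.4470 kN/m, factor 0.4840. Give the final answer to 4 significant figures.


D = 1427.4470 * 0.4840 / 1000
D = 0.6909 m


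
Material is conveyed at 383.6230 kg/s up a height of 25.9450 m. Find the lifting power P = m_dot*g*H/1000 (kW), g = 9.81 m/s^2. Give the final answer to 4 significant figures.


P = 383.6230 * 9.81 * 25.9450 / 1000
P = 97.64 kW


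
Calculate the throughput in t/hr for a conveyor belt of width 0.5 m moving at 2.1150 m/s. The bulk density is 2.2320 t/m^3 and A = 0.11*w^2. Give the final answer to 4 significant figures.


A = 0.11 * 0.5^2 = 0.0275 m^2
C = 0.0275 * 2.1150 * 2.2320 * 3600
C = 467.3 t/hr


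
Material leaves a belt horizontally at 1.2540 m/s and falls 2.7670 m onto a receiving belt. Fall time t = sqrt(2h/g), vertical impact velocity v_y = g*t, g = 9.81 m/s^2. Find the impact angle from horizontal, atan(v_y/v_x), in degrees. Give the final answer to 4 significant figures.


t = sqrt(2*2.7670/9.81) = 0.751078 s
v_y = 9.81 * 0.751078 = 7.36808 m/s
angle = atan(7.36808 / 1.2540) = 80.34 deg


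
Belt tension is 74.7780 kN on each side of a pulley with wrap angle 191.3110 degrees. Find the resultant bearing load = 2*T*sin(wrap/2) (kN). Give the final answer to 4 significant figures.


F = 2 * 74.7780 * sin(191.3110/2 deg)
F = 148.8 kN


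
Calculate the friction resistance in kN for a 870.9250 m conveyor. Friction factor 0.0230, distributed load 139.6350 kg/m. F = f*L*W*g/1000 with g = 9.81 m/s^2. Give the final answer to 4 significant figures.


F = 0.0230 * 870.9250 * 139.6350 * 9.81 / 1000
F = 27.44 kN


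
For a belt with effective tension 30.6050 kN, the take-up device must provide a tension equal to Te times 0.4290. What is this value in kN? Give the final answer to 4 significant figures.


T_tu = 30.6050 * 0.4290
T_tu = 13.13 kN


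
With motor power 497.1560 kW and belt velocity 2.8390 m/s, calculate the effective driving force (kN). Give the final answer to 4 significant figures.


Te = P / v = 497.1560 / 2.8390
Te = 175.1 kN


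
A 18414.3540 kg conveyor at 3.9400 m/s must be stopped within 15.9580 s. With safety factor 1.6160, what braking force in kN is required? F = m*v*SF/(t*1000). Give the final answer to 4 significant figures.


F = 18414.3540 * 3.9400 / 15.9580 * 1.6160 / 1000
F = 7.347 kN


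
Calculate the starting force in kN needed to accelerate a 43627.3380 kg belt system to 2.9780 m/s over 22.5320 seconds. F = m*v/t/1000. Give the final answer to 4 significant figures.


F = 43627.3380 * 2.9780 / 22.5320 / 1000
F = 5.766 kN


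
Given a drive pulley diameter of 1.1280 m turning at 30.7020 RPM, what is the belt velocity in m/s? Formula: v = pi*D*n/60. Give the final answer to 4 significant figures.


v = pi * 1.1280 * 30.7020 / 60
v = 1.813 m/s


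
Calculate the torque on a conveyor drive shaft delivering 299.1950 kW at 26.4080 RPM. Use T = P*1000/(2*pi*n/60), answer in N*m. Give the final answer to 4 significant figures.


omega = 2*pi*26.4080/60 = 2.76544 rad/s
T = 299.1950*1000 / 2.76544
T = 108200 N*m


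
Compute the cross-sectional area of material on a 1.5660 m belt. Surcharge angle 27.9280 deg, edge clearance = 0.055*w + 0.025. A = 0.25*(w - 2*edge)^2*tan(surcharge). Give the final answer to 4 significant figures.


edge = 0.055*1.5660 + 0.025 = 0.11113 m
ew = 1.5660 - 2*0.11113 = 1.34374 m
A = 0.25 * 1.34374^2 * tan(27.9280 deg)
A = 0.2393 m^2


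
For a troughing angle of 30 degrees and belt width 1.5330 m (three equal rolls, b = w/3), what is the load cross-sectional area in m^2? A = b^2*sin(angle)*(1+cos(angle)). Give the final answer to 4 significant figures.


b = 1.5330/3 = 0.511 m
A = 0.511^2 * sin(30 deg) * (1 + cos(30 deg))
A = 0.2436 m^2


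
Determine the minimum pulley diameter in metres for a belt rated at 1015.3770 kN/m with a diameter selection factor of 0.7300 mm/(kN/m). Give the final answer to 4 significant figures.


D = 1015.3770 * 0.7300 / 1000
D = 0.7412 m


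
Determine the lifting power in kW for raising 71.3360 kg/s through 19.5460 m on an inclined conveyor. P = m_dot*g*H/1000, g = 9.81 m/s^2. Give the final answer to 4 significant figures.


P = 71.3360 * 9.81 * 19.5460 / 1000
P = 13.68 kW


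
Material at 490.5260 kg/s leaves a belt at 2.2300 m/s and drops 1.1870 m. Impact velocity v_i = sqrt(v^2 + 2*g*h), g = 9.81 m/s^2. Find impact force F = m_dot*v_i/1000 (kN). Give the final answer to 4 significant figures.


v_i = sqrt(2.2300^2 + 2*9.81*1.1870) = 5.31619 m/s
F = 490.5260 * 5.31619 / 1000
F = 2.608 kN


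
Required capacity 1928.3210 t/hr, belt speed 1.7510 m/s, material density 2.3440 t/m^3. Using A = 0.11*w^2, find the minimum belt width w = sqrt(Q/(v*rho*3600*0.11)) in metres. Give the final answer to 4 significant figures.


A_req = 1928.3210 / (1.7510 * 2.3440 * 3600) = 0.130507 m^2
w = sqrt(0.130507 / 0.11)
w = 1.089 m


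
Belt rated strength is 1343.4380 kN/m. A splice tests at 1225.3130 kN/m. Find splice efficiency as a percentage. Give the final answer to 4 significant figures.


Eff = 1225.3130 / 1343.4380 * 100
Eff = 91.21 %


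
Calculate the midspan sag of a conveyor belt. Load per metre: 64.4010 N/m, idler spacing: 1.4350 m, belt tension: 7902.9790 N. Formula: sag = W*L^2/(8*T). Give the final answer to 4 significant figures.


sag = 64.4010 * 1.4350^2 / (8 * 7902.9790)
sag = 0.002098 m


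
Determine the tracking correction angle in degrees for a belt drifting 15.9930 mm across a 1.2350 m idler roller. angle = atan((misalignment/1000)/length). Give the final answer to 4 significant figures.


misalign_m = 15.9930 / 1000 = 0.015993 m
angle = atan(0.015993 / 1.2350)
angle = 0.7419 deg


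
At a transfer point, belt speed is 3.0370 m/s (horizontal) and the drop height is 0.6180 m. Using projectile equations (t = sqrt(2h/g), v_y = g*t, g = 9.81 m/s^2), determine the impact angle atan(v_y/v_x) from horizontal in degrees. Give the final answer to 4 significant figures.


t = sqrt(2*0.6180/9.81) = 0.354956 s
v_y = 9.81 * 0.354956 = 3.48212 m/s
angle = atan(3.48212 / 3.0370) = 48.91 deg


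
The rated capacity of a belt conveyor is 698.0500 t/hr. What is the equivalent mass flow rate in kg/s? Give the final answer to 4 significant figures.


m_dot = 698.0500 * 1000 / 3600
m_dot = 193.9 kg/s


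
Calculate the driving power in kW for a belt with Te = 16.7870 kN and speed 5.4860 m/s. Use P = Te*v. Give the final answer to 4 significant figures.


P = Te * v = 16.7870 * 5.4860
P = 92.09 kW


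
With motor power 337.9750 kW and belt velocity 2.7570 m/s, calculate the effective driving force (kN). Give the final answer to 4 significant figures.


Te = P / v = 337.9750 / 2.7570
Te = 122.6 kN


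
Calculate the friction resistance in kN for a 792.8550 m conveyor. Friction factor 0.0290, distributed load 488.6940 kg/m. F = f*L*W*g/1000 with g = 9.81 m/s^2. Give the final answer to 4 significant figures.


F = 0.0290 * 792.8550 * 488.6940 * 9.81 / 1000
F = 110.2 kN


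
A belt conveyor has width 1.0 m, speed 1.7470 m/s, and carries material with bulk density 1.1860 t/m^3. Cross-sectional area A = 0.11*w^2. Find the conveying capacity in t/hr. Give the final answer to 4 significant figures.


A = 0.11 * 1.0^2 = 0.11 m^2
C = 0.11 * 1.7470 * 1.1860 * 3600
C = 820.5 t/hr


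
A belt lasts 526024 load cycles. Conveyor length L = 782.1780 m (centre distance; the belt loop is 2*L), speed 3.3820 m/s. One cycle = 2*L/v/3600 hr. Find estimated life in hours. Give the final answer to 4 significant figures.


cycle_time = 2 * 782.1780 / 3.3820 / 3600 = 0.128487 hr
life = 526024 * 0.128487 = 67590 hours


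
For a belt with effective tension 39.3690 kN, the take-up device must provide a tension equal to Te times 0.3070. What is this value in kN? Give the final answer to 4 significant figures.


T_tu = 39.3690 * 0.3070
T_tu = 12.09 kN


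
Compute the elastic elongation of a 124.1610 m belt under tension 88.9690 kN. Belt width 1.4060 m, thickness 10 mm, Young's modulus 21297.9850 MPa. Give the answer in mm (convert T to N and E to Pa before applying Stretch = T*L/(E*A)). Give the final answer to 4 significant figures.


A = 1.4060 * 0.01 = 0.01406 m^2
Stretch = 88.9690*1000 * 124.1610 / (21297.9850e6 * 0.01406) * 1000
Stretch = 36.89 mm


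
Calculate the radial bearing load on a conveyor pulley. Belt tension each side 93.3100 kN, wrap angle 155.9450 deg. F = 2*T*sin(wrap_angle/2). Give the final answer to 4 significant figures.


F = 2 * 93.3100 * sin(155.9450/2 deg)
F = 182.5 kN


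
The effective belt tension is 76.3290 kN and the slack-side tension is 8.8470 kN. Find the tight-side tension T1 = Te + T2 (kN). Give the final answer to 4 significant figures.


T1 = Te + T2 = 76.3290 + 8.8470
T1 = 85.18 kN


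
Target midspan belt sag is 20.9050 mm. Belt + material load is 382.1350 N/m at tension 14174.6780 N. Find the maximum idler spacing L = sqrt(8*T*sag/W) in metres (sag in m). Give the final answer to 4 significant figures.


sag = 20.9050/1000 = 0.020905 m
L = sqrt(8 * 14174.6780 * 0.020905 / 382.1350)
L = 2.491 m


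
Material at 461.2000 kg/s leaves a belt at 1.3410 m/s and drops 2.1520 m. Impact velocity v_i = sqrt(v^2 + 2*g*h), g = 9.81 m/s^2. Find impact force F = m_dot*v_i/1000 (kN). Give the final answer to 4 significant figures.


v_i = sqrt(1.3410^2 + 2*9.81*2.1520) = 6.6348 m/s
F = 461.2000 * 6.6348 / 1000
F = 3.060 kN


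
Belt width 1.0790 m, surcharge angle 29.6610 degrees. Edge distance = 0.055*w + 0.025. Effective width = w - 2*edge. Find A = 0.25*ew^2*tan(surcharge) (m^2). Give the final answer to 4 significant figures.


edge = 0.055*1.0790 + 0.025 = 0.084345 m
ew = 1.0790 - 2*0.084345 = 0.91031 m
A = 0.25 * 0.91031^2 * tan(29.6610 deg)
A = 0.1180 m^2


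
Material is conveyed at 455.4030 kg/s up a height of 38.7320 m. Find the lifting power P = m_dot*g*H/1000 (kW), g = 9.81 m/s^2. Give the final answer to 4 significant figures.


P = 455.4030 * 9.81 * 38.7320 / 1000
P = 173.0 kW


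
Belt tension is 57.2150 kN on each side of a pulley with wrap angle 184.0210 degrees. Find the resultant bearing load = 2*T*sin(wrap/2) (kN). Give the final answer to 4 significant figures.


F = 2 * 57.2150 * sin(184.0210/2 deg)
F = 114.4 kN


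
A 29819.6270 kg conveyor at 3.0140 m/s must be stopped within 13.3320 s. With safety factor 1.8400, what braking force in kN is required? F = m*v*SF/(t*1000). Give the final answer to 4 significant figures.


F = 29819.6270 * 3.0140 / 13.3320 * 1.8400 / 1000
F = 12.40 kN


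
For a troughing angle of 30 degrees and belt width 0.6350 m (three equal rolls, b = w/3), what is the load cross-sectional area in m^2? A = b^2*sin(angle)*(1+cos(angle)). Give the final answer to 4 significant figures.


b = 0.6350/3 = 0.211667 m
A = 0.211667^2 * sin(30 deg) * (1 + cos(30 deg))
A = 0.04180 m^2


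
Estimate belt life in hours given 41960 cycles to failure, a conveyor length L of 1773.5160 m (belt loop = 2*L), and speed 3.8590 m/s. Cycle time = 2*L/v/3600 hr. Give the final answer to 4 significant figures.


cycle_time = 2 * 1773.5160 / 3.8590 / 3600 = 0.255322 hr
life = 41960 * 0.255322 = 10710 hours


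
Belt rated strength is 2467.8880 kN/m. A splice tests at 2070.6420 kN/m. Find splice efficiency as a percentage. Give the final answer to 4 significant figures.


Eff = 2070.6420 / 2467.8880 * 100
Eff = 83.90 %


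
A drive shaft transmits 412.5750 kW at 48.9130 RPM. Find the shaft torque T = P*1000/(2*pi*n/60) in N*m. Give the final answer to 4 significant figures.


omega = 2*pi*48.9130/60 = 5.12216 rad/s
T = 412.5750*1000 / 5.12216
T = 80550 N*m


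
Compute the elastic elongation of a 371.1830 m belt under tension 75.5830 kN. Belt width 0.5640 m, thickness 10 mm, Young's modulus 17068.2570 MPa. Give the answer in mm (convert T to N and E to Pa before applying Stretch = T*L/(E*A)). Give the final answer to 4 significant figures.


A = 0.5640 * 0.01 = 0.00564 m^2
Stretch = 75.5830*1000 * 371.1830 / (17068.2570e6 * 0.00564) * 1000
Stretch = 291.4 mm


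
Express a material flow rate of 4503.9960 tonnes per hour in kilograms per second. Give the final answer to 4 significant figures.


m_dot = 4503.9960 * 1000 / 3600
m_dot = 1251 kg/s


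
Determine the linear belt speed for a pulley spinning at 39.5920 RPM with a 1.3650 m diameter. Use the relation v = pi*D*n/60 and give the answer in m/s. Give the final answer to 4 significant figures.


v = pi * 1.3650 * 39.5920 / 60
v = 2.830 m/s


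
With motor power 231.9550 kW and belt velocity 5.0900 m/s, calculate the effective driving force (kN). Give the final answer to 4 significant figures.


Te = P / v = 231.9550 / 5.0900
Te = 45.57 kN


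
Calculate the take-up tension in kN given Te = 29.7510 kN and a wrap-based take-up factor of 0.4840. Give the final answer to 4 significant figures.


T_tu = 29.7510 * 0.4840
T_tu = 14.40 kN


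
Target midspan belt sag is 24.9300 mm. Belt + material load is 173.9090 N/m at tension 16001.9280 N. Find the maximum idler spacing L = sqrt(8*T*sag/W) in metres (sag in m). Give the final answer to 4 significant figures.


sag = 24.9300/1000 = 0.024930 m
L = sqrt(8 * 16001.9280 * 0.024930 / 173.9090)
L = 4.284 m


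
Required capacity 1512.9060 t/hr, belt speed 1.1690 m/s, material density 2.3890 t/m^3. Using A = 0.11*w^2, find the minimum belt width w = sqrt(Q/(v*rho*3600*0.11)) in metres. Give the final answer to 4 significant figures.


A_req = 1512.9060 / (1.1690 * 2.3890 * 3600) = 0.15048 m^2
w = sqrt(0.15048 / 0.11)
w = 1.170 m


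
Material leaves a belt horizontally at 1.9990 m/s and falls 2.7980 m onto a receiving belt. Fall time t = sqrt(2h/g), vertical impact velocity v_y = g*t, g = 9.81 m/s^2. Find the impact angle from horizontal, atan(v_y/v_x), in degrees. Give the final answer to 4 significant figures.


t = sqrt(2*2.7980/9.81) = 0.755274 s
v_y = 9.81 * 0.755274 = 7.40924 m/s
angle = atan(7.40924 / 1.9990) = 74.90 deg


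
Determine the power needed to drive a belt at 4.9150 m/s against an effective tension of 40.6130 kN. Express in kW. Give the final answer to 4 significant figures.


P = Te * v = 40.6130 * 4.9150
P = 199.6 kW


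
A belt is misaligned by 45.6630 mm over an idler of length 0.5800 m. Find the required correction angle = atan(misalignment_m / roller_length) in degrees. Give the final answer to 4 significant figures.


misalign_m = 45.6630 / 1000 = 0.045663 m
angle = atan(0.045663 / 0.5800)
angle = 4.502 deg


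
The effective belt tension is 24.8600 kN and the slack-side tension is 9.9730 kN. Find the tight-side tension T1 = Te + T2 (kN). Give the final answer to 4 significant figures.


T1 = Te + T2 = 24.8600 + 9.9730
T1 = 34.83 kN


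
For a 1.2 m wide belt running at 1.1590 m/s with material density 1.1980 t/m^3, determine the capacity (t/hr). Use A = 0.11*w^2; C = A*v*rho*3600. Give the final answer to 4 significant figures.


A = 0.11 * 1.2^2 = 0.1584 m^2
C = 0.1584 * 1.1590 * 1.1980 * 3600
C = 791.8 t/hr


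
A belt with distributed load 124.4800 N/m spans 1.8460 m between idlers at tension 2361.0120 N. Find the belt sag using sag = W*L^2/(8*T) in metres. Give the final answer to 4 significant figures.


sag = 124.4800 * 1.8460^2 / (8 * 2361.0120)
sag = 0.02246 m


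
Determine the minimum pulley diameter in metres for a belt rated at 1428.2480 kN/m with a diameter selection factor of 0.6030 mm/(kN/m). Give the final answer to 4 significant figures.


D = 1428.2480 * 0.6030 / 1000
D = 0.8612 m


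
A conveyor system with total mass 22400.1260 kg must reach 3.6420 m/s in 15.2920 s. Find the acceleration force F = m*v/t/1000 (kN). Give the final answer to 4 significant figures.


F = 22400.1260 * 3.6420 / 15.2920 / 1000
F = 5.335 kN


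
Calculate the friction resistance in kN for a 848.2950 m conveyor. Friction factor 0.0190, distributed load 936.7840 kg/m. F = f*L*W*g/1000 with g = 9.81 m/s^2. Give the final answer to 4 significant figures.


F = 0.0190 * 848.2950 * 936.7840 * 9.81 / 1000
F = 148.1 kN


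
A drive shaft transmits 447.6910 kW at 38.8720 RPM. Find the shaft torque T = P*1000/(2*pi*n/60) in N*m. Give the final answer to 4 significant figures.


omega = 2*pi*38.8720/60 = 4.07067 rad/s
T = 447.6910*1000 / 4.07067
T = 110000 N*m


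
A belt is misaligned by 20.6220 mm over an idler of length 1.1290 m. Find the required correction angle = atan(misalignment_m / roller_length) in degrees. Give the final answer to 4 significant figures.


misalign_m = 20.6220 / 1000 = 0.020622 m
angle = atan(0.020622 / 1.1290)
angle = 1.046 deg


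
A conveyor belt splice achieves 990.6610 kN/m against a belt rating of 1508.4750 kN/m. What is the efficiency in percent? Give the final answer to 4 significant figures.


Eff = 990.6610 / 1508.4750 * 100
Eff = 65.67 %
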